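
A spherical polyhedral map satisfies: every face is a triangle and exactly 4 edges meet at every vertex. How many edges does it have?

12

Each face has 3 edges and each edge borders two faces, so 2E = 3F.
Each vertex has degree 4, so 4V = 2E and hence V = 3F/4.
Euler: V − E + F = 2 ⇒ (3F/4) − (3F/2) + F = 2.
Multiply by 8: (6 − 12 + 8)F = 16, i.e. 2F = 16.
So F = 8, E = 3·8/2 = 12, V = 3·8/4 = 6.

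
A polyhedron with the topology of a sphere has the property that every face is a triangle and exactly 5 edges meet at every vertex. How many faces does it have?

20

Each face has 3 edges and each edge borders two faces, so 2E = 3F.
Each vertex has degree 5, so 5V = 2E and hence V = 3F/5.
Euler: V − E + F = 2 ⇒ (3F/5) − (3F/2) + F = 2.
Multiply by 10: (6 − 15 + 10)F = 20, i.e. 1F = 20.
So F = 20, E = 3·20/2 = 30, V = 3·20/5 = 12.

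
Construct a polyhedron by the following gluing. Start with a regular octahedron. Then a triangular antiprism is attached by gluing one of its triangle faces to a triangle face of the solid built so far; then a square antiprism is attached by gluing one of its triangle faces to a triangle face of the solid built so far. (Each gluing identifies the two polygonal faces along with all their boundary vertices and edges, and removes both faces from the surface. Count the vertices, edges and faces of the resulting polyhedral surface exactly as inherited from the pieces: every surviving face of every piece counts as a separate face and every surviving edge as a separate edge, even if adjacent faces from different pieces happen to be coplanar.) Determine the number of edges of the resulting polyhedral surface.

34

A regular octahedron: V=6, E=12, F=8.
Attach a triangular antiprism (V=6, E=12, F=8) along a 3-gon: merge 3 vertices and 3 edges, delete both glued faces → V=9, E=21, F=14.
Attach a square antiprism (V=8, E=16, F=10) along a 3-gon: merge 3 vertices and 3 edges, delete both glued faces → V=14, E=34, F=22.
Check: V − E + F = 14 − 34 + 22 = 2.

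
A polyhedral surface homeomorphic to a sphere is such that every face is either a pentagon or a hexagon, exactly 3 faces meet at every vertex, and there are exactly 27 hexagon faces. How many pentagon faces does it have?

Let x be the number of pentagons; then F = 27 + x.
Edge–face incidences: 2E = 6·27 + 5·x = 162 + 5x.
Every vertex has degree 3, so 3V = 2E.
Euler: V − E + F = 2 ⇒ (2E)/3 − E + (27 + x) = 2.
Multiply by 6: 2·(2E) − 3·(2E) + 6·(27 + x) = 12, i.e. 162 + 6x − (162 + 5x) = 12.
Collecting terms: x = 12.
Then 2E = 162 + 5·12 = 222, so E = 111, V = 2E/3 = 74, F = 27 + 12 = 39.

12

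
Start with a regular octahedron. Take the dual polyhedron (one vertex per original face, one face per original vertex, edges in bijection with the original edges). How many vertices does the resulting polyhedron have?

8

The base solid has V = 6, E = 12, F = 8.
The dual swaps V and F and preserves E: V′ = F = 8, E′ = E = 12, F′ = V = 6.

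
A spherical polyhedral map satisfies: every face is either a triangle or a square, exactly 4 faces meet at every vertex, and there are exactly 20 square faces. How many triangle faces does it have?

Let x be the number of triangles; then F = 20 + x.
Edge–face incidences: 2E = 4·20 + 3·x = 80 + 3x.
Every vertex has degree 4, so 4V = 2E.
Euler: V − E + F = 2 ⇒ (2E)/4 − E + (20 + x) = 2.
Multiply by 8: 2·(2E) − 4·(2E) + 8·(20 + x) = 16, i.e. 160 + 8x − 2·(80 + 3x) = 16.
Collecting terms: 2x = 16, so x = 8.
Then 2E = 80 + 3·8 = 104, so E = 52, V = 2E/4 = 26, F = 20 + 8 = 28.

8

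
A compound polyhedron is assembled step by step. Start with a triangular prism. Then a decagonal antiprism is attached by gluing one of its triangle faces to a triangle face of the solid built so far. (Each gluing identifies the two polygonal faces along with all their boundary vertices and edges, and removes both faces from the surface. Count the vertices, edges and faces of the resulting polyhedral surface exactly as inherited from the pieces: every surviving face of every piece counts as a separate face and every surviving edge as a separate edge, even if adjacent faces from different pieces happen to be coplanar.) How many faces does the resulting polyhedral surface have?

A triangular prism: V=6, E=9, F=5.
Attach a decagonal antiprism (V=20, E=40, F=22) along a 3-gon: merge 3 vertices and 3 edges, delete both glued faces → V=23, E=46, F=25.
Check: V − E + F = 23 − 46 + 25 = 2.

25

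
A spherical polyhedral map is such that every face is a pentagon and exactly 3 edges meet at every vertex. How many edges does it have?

30

Each face has 5 edges and each edge borders two faces, so 2E = 5F.
Each vertex has degree 3, so 3V = 2E and hence V = 5F/3.
Euler: V − E + F = 2 ⇒ (5F/3) − (5F/2) + F = 2.
Multiply by 6: (10 − 15 + 6)F = 12, i.e. 1F = 12.
So F = 12, E = 5·12/2 = 30, V = 5·12/3 = 20.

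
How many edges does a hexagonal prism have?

18

A prism on an n-gon has two n-gon bases and n rectangular sides: V = 2·6 = 12, E = 3·6 = 18, F = 6 + 2 = 8.
Check: V − E + F = 12 − 18 + 8 = 2.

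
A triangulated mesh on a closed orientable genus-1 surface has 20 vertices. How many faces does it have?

χ = 2 − 2·1 = 0, and every face is a triangle so 3F = 2E.
V − E + F = 0 with E = 3F/2 gives 20 − (3/2 − 1)·F = 0, so F = 40 and E = 60.

40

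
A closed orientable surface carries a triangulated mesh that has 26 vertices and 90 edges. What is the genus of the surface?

Every face is a triangle and each edge borders two faces, so 3F = 2·90, giving F = 60.
χ = V − E + F = 26 − 90 + 60 = -4.
For a closed orientable surface χ = 2 − 2g, so g = (2 − (-4))/2 = 3.

3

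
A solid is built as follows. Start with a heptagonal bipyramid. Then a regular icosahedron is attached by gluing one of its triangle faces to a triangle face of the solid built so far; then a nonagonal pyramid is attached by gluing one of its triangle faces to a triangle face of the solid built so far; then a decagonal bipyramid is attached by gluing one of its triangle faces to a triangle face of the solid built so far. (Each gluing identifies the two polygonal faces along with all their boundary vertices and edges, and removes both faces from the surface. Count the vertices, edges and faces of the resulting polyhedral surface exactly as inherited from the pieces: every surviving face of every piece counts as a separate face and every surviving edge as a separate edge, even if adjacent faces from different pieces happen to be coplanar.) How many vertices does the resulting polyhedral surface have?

34

A heptagonal bipyramid: V=9, E=21, F=14.
Attach a regular icosahedron (V=12, E=30, F=20) along a 3-gon: merge 3 vertices and 3 edges, delete both glued faces → V=18, E=48, F=32.
Attach a nonagonal pyramid (V=10, E=18, F=10) along a 3-gon: merge 3 vertices and 3 edges, delete both glued faces → V=25, E=63, F=40.
Attach a decagonal bipyramid (V=12, E=30, F=20) along a 3-gon: merge 3 vertices and 3 edges, delete both glued faces → V=34, E=90, F=58.
Check: V − E + F = 34 − 90 + 58 = 2.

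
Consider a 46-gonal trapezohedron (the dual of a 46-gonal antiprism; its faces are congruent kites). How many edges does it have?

The n-trapezohedron (dual of the n-antiprism) has V = 2·46 + 2 = 94, E = 4·46 = 184, F = 2·46 = 92.

184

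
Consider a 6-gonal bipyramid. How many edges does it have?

A bipyramid over an n-gon has 2n triangular faces and n + 2 vertices: V = 6 + 2 = 8, E = 3·6 = 18, F = 2·6 = 12.
Check: V − E + F = 8 − 18 + 12 = 2.

18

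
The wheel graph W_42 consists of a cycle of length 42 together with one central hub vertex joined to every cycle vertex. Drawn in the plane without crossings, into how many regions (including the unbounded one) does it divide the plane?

W_42 has V = 42 + 1 = 43 vertices and E = 2·42 = 84 edges.
By Euler's formula F = 2 − V + E = 2 − 43 + 84 = 43.

43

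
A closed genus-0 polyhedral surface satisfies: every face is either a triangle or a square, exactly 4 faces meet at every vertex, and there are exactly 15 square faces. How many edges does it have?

Let x be the number of triangles; then F = 15 + x.
Edge–face incidences: 2E = 4·15 + 3·x = 60 + 3x.
Every vertex has degree 4, so 4V = 2E.
Euler: V − E + F = 2 ⇒ (2E)/4 − E + (15 + x) = 2.
Multiply by 8: 2·(2E) − 4·(2E) + 8·(15 + x) = 16, i.e. 120 + 8x − 2·(60 + 3x) = 16.
Collecting terms: 2x = 16, so x = 8.
Then 2E = 60 + 3·8 = 84, so E = 42, V = 2E/4 = 21, F = 15 + 8 = 23.

42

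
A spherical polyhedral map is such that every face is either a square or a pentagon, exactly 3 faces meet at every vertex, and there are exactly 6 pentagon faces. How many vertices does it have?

Let x be the number of squares; then F = 6 + x.
Edge–face incidences: 2E = 5·6 + 4·x = 30 + 4x.
Every vertex has degree 3, so 3V = 2E.
Euler: V − E + F = 2 ⇒ (2E)/3 − E + (6 + x) = 2.
Multiply by 6: 2·(2E) − 3·(2E) + 6·(6 + x) = 12, i.e. 36 + 6x − (30 + 4x) = 12.
Collecting terms: 2x + 6 = 12, so 2x = 6, so x = 3.
Then 2E = 30 + 4·3 = 42, so E = 21, V = 2E/3 = 14, F = 6 + 3 = 9.

14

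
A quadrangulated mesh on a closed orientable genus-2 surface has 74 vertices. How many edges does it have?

χ = 2 − 2·2 = -2, and every face is a square so 4F = 2E.
V − E + F = -2 with E = 4F/2 gives 74 − (4/2 − 1)·F = -2, so F = 76 and E = 152.

152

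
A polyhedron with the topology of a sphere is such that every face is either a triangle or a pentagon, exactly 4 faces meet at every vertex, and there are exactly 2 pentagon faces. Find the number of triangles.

Let x be the number of triangles; then F = 2 + x.
Edge–face incidences: 2E = 5·2 + 3·x = 10 + 3x.
Every vertex has degree 4, so 4V = 2E.
Euler: V − E + F = 2 ⇒ (2E)/4 − E + (2 + x) = 2.
Multiply by 8: 2·(2E) − 4·(2E) + 8·(2 + x) = 16, i.e. 16 + 8x − 2·(10 + 3x) = 16.
Collecting terms: 2x − 4 = 16, so 2x = 20, so x = 10.
Then 2E = 10 + 3·10 = 40, so E = 20, V = 2E/4 = 10, F = 2 + 10 = 12.

10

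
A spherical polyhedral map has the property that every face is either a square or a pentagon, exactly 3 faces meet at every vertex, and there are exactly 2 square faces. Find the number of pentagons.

8

Let x be the number of pentagons; then F = 2 + x.
Edge–face incidences: 2E = 4·2 + 5·x = 8 + 5x.
Every vertex has degree 3, so 3V = 2E.
Euler: V − E + F = 2 ⇒ (2E)/3 − E + (2 + x) = 2.
Multiply by 6: 2·(2E) − 3·(2E) + 6·(2 + x) = 12, i.e. 12 + 6x − (8 + 5x) = 12.
Collecting terms: x + 4 = 12, so x = 8.
Then 2E = 8 + 5·8 = 48, so E = 24, V = 2E/3 = 16, F = 2 + 8 = 10.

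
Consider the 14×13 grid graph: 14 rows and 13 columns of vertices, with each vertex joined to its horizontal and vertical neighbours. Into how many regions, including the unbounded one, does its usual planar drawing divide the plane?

The grid has V = 14·13 = 182 vertices and E = 14·12 + 13·13 = 337 edges.
F = 2 − V + E = 2 − 182 + 337 = 157.

157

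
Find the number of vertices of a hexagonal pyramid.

A pyramid on an n-gon base has one n-gon and n triangles: V = 6 + 1 = 7, E = 2·6 = 12, F = 6 + 1 = 7.

7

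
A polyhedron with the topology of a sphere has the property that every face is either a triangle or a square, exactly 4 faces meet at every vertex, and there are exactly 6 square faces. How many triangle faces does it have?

8

Let x be the number of triangles; then F = 6 + x.
Edge–face incidences: 2E = 4·6 + 3·x = 24 + 3x.
Every vertex has degree 4, so 4V = 2E.
Euler: V − E + F = 2 ⇒ (2E)/4 − E + (6 + x) = 2.
Multiply by 8: 2·(2E) − 4·(2E) + 8·(6 + x) = 16, i.e. 48 + 8x − 2·(24 + 3x) = 16.
Collecting terms: 2x = 16, so x = 8.
Then 2E = 24 + 3·8 = 48, so E = 24, V = 2E/4 = 12, F = 6 + 8 = 14.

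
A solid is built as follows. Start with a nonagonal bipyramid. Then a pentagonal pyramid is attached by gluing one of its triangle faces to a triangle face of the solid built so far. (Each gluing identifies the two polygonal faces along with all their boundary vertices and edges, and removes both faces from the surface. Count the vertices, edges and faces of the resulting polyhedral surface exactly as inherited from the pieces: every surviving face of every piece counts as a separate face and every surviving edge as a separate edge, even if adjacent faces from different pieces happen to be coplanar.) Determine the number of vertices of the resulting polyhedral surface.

14

A nonagonal bipyramid: V=11, E=27, F=18.
Attach a pentagonal pyramid (V=6, E=10, F=6) along a 3-gon: merge 3 vertices and 3 edges, delete both glued faces → V=14, E=34, F=22.
Check: V − E + F = 14 − 34 + 22 = 2.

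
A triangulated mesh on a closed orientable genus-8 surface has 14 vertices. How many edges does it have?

84

χ = 2 − 2·8 = -14, and every face is a triangle so 3F = 2E.
V − E + F = -14 with E = 3F/2 gives 14 − (3/2 − 1)·F = -14, so F = 56 and E = 84.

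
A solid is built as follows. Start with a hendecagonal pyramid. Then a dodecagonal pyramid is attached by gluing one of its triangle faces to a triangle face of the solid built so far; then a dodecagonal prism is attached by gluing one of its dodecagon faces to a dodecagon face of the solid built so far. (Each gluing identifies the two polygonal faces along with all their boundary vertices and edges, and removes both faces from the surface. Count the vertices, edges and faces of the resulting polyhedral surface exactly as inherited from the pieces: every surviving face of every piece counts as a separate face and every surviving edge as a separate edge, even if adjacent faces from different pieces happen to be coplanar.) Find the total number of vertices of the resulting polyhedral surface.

34

A hendecagonal pyramid: V=12, E=22, F=12.
Attach a dodecagonal pyramid (V=13, E=24, F=13) along a 3-gon: merge 3 vertices and 3 edges, delete both glued faces → V=22, E=43, F=23.
Attach a dodecagonal prism (V=24, E=36, F=14) along a 12-gon: merge 12 vertices and 12 edges, delete both glued faces → V=34, E=67, F=35.
Check: V − E + F = 34 − 67 + 35 = 2.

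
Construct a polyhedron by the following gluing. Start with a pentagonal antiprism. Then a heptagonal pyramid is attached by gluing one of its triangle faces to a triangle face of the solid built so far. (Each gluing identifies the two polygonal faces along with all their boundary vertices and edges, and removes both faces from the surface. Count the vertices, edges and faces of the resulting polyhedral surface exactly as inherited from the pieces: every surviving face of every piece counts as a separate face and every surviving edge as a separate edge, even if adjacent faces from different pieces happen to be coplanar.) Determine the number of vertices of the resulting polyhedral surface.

15

A pentagonal antiprism: V=10, E=20, F=12.
Attach a heptagonal pyramid (V=8, E=14, F=8) along a 3-gon: merge 3 vertices and 3 edges, delete both glued faces → V=15, E=31, F=18.
Check: V − E + F = 15 − 31 + 18 = 2.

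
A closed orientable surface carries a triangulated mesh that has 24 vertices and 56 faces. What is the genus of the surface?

3

Every face is a triangle, so 2E = 3·56 = 168, giving E = 84.
χ = V − E + F = 24 − 84 + 56 = -4.
For a closed orientable surface χ = 2 − 2g, so g = (2 − (-4))/2 = 3.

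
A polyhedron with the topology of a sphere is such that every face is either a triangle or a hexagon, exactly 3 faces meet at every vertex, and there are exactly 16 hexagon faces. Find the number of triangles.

4

Let x be the number of triangles; then F = 16 + x.
Edge–face incidences: 2E = 6·16 + 3·x = 96 + 3x.
Every vertex has degree 3, so 3V = 2E.
Euler: V − E + F = 2 ⇒ (2E)/3 − E + (16 + x) = 2.
Multiply by 6: 2·(2E) − 3·(2E) + 6·(16 + x) = 12, i.e. 96 + 6x − (96 + 3x) = 12.
Collecting terms: 3x = 12, so x = 4.
Then 2E = 96 + 3·4 = 108, so E = 54, V = 2E/3 = 36, F = 16 + 4 = 20.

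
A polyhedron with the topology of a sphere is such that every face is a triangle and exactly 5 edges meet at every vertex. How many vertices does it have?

12

Each face has 3 edges and each edge borders two faces, so 2E = 3F.
Each vertex has degree 5, so 5V = 2E and hence V = 3F/5.
Euler: V − E + F = 2 ⇒ (3F/5) − (3F/2) + F = 2.
Multiply by 10: (6 − 15 + 10)F = 20, i.e. 1F = 20.
So F = 20, E = 3·20/2 = 30, V = 3·20/5 = 12.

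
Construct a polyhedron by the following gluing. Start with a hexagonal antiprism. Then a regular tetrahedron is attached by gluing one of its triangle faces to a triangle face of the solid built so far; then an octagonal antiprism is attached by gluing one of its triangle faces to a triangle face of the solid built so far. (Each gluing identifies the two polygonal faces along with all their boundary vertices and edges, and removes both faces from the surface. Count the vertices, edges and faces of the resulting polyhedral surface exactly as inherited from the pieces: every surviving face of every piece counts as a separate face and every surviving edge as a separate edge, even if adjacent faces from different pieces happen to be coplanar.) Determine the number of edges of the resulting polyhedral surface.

A hexagonal antiprism: V=12, E=24, F=14.
Attach a regular tetrahedron (V=4, E=6, F=4) along a 3-gon: merge 3 vertices and 3 edges, delete both glued faces → V=13, E=27, F=16.
Attach an octagonal antiprism (V=16, E=32, F=18) along a 3-gon: merge 3 vertices and 3 edges, delete both glued faces → V=26, E=56, F=32.
Check: V − E + F = 26 − 56 + 32 = 2.

56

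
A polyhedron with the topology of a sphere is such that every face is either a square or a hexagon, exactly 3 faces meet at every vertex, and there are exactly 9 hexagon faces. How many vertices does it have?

26

Let x be the number of squares; then F = 9 + x.
Edge–face incidences: 2E = 6·9 + 4·x = 54 + 4x.
Every vertex has degree 3, so 3V = 2E.
Euler: V − E + F = 2 ⇒ (2E)/3 − E + (9 + x) = 2.
Multiply by 6: 2·(2E) − 3·(2E) + 6·(9 + x) = 12, i.e. 54 + 6x − (54 + 4x) = 12.
Collecting terms: 2x = 12, so x = 6.
Then 2E = 54 + 4·6 = 78, so E = 39, V = 2E/3 = 26, F = 9 + 6 = 15.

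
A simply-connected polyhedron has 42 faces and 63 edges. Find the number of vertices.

Here V − E + F = 2.
V = 2 + E − F = 2 + 63 − 42 = 23.

23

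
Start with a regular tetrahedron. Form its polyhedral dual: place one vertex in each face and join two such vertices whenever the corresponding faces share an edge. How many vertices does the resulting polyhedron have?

The base solid has V = 4, E = 6, F = 4.
The dual swaps V and F and preserves E: V′ = F = 4, E′ = E = 6, F′ = V = 4.

4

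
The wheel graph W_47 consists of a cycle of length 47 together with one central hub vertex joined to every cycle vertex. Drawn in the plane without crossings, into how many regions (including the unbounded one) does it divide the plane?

W_47 has V = 47 + 1 = 48 vertices and E = 2·47 = 94 edges.
By Euler's formula F = 2 − V + E = 2 − 48 + 94 = 48.

48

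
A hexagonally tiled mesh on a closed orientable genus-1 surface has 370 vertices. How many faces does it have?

χ = 2 − 2·1 = 0, and every face is a hexagon so 6F = 2E.
V − E + F = 0 with E = 6F/2 gives 370 − (6/2 − 1)·F = 0, so F = 185 and E = 555.

185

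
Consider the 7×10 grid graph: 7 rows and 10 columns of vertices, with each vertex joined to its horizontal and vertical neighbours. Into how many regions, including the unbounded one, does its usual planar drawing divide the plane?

The grid has V = 7·10 = 70 vertices and E = 7·9 + 10·6 = 123 edges.
F = 2 − V + E = 2 − 70 + 123 = 55.

55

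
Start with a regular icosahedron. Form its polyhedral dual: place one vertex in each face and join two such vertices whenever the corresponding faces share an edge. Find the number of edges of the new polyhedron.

30

The base solid has V = 12, E = 30, F = 20.
The dual swaps V and F and preserves E: V′ = F = 20, E′ = E = 30, F′ = V = 12.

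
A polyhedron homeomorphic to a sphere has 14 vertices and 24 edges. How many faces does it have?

12

Here V − E + F = 2.
F = 2 − V + E = 2 − 14 + 24 = 12.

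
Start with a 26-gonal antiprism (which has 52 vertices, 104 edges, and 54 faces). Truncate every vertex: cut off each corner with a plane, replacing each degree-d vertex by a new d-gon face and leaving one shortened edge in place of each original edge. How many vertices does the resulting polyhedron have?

Truncation replaces each original edge-end by a new vertex, so V′ = 2E = 208.
Each original edge survives, and each old vertex of degree d contributes d new edges; summing degrees gives Σd = 2E, so E′ = E + 2E = 3E = 312.
Each original face survives and each original vertex becomes one new face: F′ = F + V = 106.

208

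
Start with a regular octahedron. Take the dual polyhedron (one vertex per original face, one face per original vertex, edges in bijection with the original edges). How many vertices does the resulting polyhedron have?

8

The base solid has V = 6, E = 12, F = 8.
The dual swaps V and F and preserves E: V′ = F = 8, E′ = E = 12, F′ = V = 6.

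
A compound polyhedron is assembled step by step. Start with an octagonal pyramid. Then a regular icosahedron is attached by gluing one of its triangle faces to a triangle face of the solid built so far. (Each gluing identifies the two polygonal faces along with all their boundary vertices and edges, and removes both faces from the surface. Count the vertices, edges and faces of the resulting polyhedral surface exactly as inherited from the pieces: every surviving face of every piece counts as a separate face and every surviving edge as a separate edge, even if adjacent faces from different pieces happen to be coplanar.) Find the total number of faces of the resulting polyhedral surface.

27

An octagonal pyramid: V=9, E=16, F=9.
Attach a regular icosahedron (V=12, E=30, F=20) along a 3-gon: merge 3 vertices and 3 edges, delete both glued faces → V=18, E=43, F=27.
Check: V − E + F = 18 − 43 + 27 = 2.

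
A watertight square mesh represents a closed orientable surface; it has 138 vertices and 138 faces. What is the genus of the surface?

1

Every face is a square, so 2E = 4·138 = 552, giving E = 276.
χ = V − E + F = 138 − 276 + 138 = 0.
For a closed orientable surface χ = 2 − 2g, so g = (2 − (0))/2 = 1.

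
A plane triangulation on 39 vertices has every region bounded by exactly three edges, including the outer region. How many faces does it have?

74

In a plane triangulation 3F = 2E and V − E + F = 2, so F = 2V − 4 = 2·39 − 4 = 74.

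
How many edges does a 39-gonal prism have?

117

A prism on an n-gon has two n-gon bases and n rectangular sides: V = 2·39 = 78, E = 3·39 = 117, F = 39 + 2 = 41.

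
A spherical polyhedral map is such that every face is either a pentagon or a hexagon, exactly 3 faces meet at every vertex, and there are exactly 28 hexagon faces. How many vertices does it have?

76

Let x be the number of pentagons; then F = 28 + x.
Edge–face incidences: 2E = 6·28 + 5·x = 168 + 5x.
Every vertex has degree 3, so 3V = 2E.
Euler: V − E + F = 2 ⇒ (2E)/3 − E + (28 + x) = 2.
Multiply by 6: 2·(2E) − 3·(2E) + 6·(28 + x) = 12, i.e. 168 + 6x − (168 + 5x) = 12.
Collecting terms: x = 12.
Then 2E = 168 + 5·12 = 228, so E = 114, V = 2E/3 = 76, F = 28 + 12 = 40.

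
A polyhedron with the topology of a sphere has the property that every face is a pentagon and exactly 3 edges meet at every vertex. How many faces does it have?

Each face has 5 edges and each edge borders two faces, so 2E = 5F.
Each vertex has degree 3, so 3V = 2E and hence V = 5F/3.
Euler: V − E + F = 2 ⇒ (5F/3) − (5F/2) + F = 2.
Multiply by 6: (10 − 15 + 6)F = 12, i.e. 1F = 12.
So F = 12, E = 5·12/2 = 30, V = 5·12/3 = 20.

12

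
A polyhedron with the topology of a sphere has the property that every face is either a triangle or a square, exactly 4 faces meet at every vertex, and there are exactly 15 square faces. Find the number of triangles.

8

Let x be the number of triangles; then F = 15 + x.
Edge–face incidences: 2E = 4·15 + 3·x = 60 + 3x.
Every vertex has degree 4, so 4V = 2E.
Euler: V − E + F = 2 ⇒ (2E)/4 − E + (15 + x) = 2.
Multiply by 8: 2·(2E) − 4·(2E) + 8·(15 + x) = 16, i.e. 120 + 8x − 2·(60 + 3x) = 16.
Collecting terms: 2x = 16, so x = 8.
Then 2E = 60 + 3·8 = 84, so E = 42, V = 2E/4 = 21, F = 15 + 8 = 23.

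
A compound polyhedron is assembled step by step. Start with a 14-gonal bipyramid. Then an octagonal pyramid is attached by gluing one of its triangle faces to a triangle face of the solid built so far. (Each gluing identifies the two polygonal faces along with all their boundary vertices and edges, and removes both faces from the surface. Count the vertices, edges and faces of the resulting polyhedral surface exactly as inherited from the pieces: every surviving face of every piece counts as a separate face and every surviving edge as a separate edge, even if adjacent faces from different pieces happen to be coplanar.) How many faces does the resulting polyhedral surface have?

35

A 14-gonal bipyramid: V=16, E=42, F=28.
Attach an octagonal pyramid (V=9, E=16, F=9) along a 3-gon: merge 3 vertices and 3 edges, delete both glued faces → V=22, E=55, F=35.
Check: V − E + F = 22 − 55 + 35 = 2.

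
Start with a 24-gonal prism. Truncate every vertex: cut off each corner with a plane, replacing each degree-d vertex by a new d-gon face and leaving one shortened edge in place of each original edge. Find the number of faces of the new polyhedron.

74

The base solid has V = 48, E = 72, F = 26.
Truncation replaces each original edge-end by a new vertex, so V′ = 2E = 144.
Each original edge survives, and each old vertex of degree d contributes d new edges; summing degrees gives Σd = 2E, so E′ = E + 2E = 3E = 216.
Each original face survives and each original vertex becomes one new face: F′ = F + V = 74.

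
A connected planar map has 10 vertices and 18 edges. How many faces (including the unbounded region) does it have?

Euler's formula for a connected plane graph: V − E + F = 2, so F = 2 − 10 + 18 = 10.

10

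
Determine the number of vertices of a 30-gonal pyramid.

31

A pyramid on an n-gon base has one n-gon and n triangles: V = 30 + 1 = 31, E = 2·30 = 60, F = 30 + 1 = 31.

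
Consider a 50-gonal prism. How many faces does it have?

52

A prism on an n-gon has two n-gon bases and n rectangular sides: V = 2·50 = 100, E = 3·50 = 150, F = 50 + 2 = 52.
Check: V − E + F = 100 − 150 + 52 = 2.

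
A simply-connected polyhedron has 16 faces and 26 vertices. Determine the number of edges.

40

Here V − E + F = 2.
E = V + F − (2) = 26 + 16 − (2) = 40.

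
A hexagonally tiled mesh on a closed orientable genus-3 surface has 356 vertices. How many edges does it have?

χ = 2 − 2·3 = -4, and every face is a hexagon so 6F = 2E.
V − E + F = -4 with E = 6F/2 gives 356 − (6/2 − 1)·F = -4, so F = 180 and E = 540.

540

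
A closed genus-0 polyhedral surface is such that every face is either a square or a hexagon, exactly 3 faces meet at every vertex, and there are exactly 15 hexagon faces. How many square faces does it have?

Let x be the number of squares; then F = 15 + x.
Edge–face incidences: 2E = 6·15 + 4·x = 90 + 4x.
Every vertex has degree 3, so 3V = 2E.
Euler: V − E + F = 2 ⇒ (2E)/3 − E + (15 + x) = 2.
Multiply by 6: 2·(2E) − 3·(2E) + 6·(15 + x) = 12, i.e. 90 + 6x − (90 + 4x) = 12.
Collecting terms: 2x = 12, so x = 6.
Then 2E = 90 + 4·6 = 114, so E = 57, V = 2E/3 = 38, F = 15 + 6 = 21.

6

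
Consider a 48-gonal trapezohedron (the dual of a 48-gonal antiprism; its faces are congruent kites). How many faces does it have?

96

The n-trapezohedron (dual of the n-antiprism) has V = 2·48 + 2 = 98, E = 4·48 = 192, F = 2·48 = 96.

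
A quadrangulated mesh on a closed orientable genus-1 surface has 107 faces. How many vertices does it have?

107

χ = 2 − 2·1 = 0, and every face is a square so 4F = 2E.
E = 4·107/2 = 214. Then V = 0 + E − F = 0 + 214 − 107 = 107.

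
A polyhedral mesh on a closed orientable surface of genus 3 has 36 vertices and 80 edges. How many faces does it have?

For a closed orientable surface of genus 3, χ = 2 − 2·3 = -4.
F = -4 − V + E = -4 − 36 + 80 = 40.

40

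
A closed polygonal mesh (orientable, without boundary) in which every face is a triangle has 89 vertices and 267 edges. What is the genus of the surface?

1

Every face is a triangle and each edge borders two faces, so 3F = 2·267, giving F = 178.
χ = V − E + F = 89 − 267 + 178 = 0.
For a closed orientable surface χ = 2 − 2g, so g = (2 − (0))/2 = 1.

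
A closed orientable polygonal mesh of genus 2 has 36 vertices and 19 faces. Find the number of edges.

57

For a closed orientable surface of genus 2, χ = 2 − 2·2 = -2.
E = V + F − (-2) = 36 + 19 − (-2) = 57.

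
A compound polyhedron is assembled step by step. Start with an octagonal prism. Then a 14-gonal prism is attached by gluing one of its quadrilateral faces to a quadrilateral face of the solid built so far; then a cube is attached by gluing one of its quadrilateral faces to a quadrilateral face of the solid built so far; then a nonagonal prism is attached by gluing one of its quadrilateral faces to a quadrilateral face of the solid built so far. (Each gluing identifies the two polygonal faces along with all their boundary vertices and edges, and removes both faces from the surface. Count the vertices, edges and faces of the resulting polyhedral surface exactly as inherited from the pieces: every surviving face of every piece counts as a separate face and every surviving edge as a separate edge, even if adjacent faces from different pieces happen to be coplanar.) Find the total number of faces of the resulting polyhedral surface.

An octagonal prism: V=16, E=24, F=10.
Attach a 14-gonal prism (V=28, E=42, F=16) along a 4-gon: merge 4 vertices and 4 edges, delete both glued faces → V=40, E=62, F=24.
Attach a cube (V=8, E=12, F=6) along a 4-gon: merge 4 vertices and 4 edges, delete both glued faces → V=44, E=70, F=28.
Attach a nonagonal prism (V=18, E=27, F=11) along a 4-gon: merge 4 vertices and 4 edges, delete both glued faces → V=58, E=93, F=37.
Check: V − E + F = 58 − 93 + 37 = 2.

37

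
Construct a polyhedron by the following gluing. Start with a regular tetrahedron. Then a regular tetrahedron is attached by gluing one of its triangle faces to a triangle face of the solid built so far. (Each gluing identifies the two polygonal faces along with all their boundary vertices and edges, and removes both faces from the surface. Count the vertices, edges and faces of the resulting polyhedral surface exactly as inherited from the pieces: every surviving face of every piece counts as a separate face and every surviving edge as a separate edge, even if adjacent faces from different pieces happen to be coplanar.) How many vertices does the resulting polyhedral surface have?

A regular tetrahedron: V=4, E=6, F=4.
Attach a regular tetrahedron (V=4, E=6, F=4) along a 3-gon: merge 3 vertices and 3 edges, delete both glued faces → V=5, E=9, F=6.
Check: V − E + F = 5 − 9 + 6 = 2.

5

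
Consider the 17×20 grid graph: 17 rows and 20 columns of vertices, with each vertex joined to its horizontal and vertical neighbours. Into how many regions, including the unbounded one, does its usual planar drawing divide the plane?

The grid has V = 17·20 = 340 vertices and E = 17·19 + 20·16 = 643 edges.
F = 2 − V + E = 2 − 340 + 643 = 305.

305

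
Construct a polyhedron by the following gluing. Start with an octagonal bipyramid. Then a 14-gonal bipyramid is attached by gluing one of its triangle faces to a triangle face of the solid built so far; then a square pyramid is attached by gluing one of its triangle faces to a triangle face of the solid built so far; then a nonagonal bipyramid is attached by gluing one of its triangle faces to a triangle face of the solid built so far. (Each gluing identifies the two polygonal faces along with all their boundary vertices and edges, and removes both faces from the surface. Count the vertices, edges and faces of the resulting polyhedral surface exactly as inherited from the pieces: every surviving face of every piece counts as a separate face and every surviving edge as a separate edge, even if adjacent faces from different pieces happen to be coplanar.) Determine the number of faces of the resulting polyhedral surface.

An octagonal bipyramid: V=10, E=24, F=16.
Attach a 14-gonal bipyramid (V=16, E=42, F=28) along a 3-gon: merge 3 vertices and 3 edges, delete both glued faces → V=23, E=63, F=42.
Attach a square pyramid (V=5, E=8, F=5) along a 3-gon: merge 3 vertices and 3 edges, delete both glued faces → V=25, E=68, F=45.
Attach a nonagonal bipyramid (V=11, E=27, F=18) along a 3-gon: merge 3 vertices and 3 edges, delete both glued faces → V=33, E=92, F=61.
Check: V − E + F = 33 − 92 + 61 = 2.

61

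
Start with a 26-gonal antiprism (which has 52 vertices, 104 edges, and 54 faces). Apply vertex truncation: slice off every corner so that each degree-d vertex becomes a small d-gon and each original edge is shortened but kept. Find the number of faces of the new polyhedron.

Truncation replaces each original edge-end by a new vertex, so V′ = 2E = 208.
Each original edge survives, and each old vertex of degree d contributes d new edges; summing degrees gives Σd = 2E, so E′ = E + 2E = 3E = 312.
Each original face survives and each original vertex becomes one new face: F′ = F + V = 106.

106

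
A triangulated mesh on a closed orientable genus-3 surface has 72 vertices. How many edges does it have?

χ = 2 − 2·3 = -4, and every face is a triangle so 3F = 2E.
V − E + F = -4 with E = 3F/2 gives 72 − (3/2 − 1)·F = -4, so F = 152 and E = 228.

228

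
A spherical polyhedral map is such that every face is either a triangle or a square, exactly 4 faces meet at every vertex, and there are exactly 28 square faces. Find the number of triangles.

8

Let x be the number of triangles; then F = 28 + x.
Edge–face incidences: 2E = 4·28 + 3·x = 112 + 3x.
Every vertex has degree 4, so 4V = 2E.
Euler: V − E + F = 2 ⇒ (2E)/4 − E + (28 + x) = 2.
Multiply by 8: 2·(2E) − 4·(2E) + 8·(28 + x) = 16, i.e. 224 + 8x − 2·(112 + 3x) = 16.
Collecting terms: 2x = 16, so x = 8.
Then 2E = 112 + 3·8 = 136, so E = 68, V = 2E/4 = 34, F = 28 + 8 = 36.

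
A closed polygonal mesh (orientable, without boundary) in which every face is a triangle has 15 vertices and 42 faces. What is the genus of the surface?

Every face is a triangle, so 2E = 3·42 = 126, giving E = 63.
χ = V − E + F = 15 − 63 + 42 = -6.
For a closed orientable surface χ = 2 − 2g, so g = (2 − (-6))/2 = 4.

4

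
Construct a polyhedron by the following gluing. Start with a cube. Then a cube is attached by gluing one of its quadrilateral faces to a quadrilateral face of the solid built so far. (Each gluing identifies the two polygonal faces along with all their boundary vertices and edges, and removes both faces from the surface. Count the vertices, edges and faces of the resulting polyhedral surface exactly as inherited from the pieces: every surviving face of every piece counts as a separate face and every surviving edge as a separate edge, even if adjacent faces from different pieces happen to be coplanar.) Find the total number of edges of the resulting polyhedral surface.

A cube: V=8, E=12, F=6.
Attach a cube (V=8, E=12, F=6) along a 4-gon: merge 4 vertices and 4 edges, delete both glued faces → V=12, E=20, F=10.
Check: V − E + F = 12 − 20 + 10 = 2.

20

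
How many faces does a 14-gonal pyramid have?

15

A pyramid on an n-gon base has one n-gon and n triangles: V = 14 + 1 = 15, E = 2·14 = 28, F = 14 + 1 = 15.
Check: V − E + F = 15 − 28 + 15 = 2.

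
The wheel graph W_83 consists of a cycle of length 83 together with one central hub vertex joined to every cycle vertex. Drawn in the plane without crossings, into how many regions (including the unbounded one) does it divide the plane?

W_83 has V = 83 + 1 = 84 vertices and E = 2·83 = 166 edges.
By Euler's formula F = 2 − V + E = 2 − 84 + 166 = 84.

84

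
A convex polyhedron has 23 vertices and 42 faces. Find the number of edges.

63

Here V − E + F = 2.
E = V + F − (2) = 23 + 42 − (2) = 63.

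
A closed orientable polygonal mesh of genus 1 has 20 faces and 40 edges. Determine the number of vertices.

For a closed orientable surface of genus 1, χ = 2 − 2·1 = 0.
V = 0 + E − F = 0 + 40 − 20 = 20.

20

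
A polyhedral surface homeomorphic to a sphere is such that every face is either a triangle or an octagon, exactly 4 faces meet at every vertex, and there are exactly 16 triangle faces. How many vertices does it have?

16

Let x be the number of octagons; then F = 16 + x.
Edge–face incidences: 2E = 3·16 + 8·x = 48 + 8x.
Every vertex has degree 4, so 4V = 2E.
Euler: V − E + F = 2 ⇒ (2E)/4 − E + (16 + x) = 2.
Multiply by 8: 2·(2E) − 4·(2E) + 8·(16 + x) = 16, i.e. 128 + 8x − 2·(48 + 8x) = 16.
Collecting terms: −8x + 32 = 16, so −8x = −16, so x = 2.
Then 2E = 48 + 8·2 = 64, so E = 32, V = 2E/4 = 16, F = 16 + 2 = 18.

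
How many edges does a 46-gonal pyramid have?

92

A pyramid on an n-gon base has one n-gon and n triangles: V = 46 + 1 = 47, E = 2·46 = 92, F = 46 + 1 = 47.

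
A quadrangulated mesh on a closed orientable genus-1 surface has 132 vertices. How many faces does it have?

χ = 2 − 2·1 = 0, and every face is a square so 4F = 2E.
V − E + F = 0 with E = 4F/2 gives 132 − (4/2 − 1)·F = 0, so F = 132 and E = 264.

132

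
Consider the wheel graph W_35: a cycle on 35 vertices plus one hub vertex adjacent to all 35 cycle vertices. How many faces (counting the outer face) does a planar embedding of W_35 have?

36

W_35 has V = 35 + 1 = 36 vertices and E = 2·35 = 70 edges.
By Euler's formula F = 2 − V + E = 2 − 36 + 70 = 36.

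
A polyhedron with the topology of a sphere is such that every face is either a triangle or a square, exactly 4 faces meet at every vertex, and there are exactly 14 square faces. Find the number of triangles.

8

Let x be the number of triangles; then F = 14 + x.
Edge–face incidences: 2E = 4·14 + 3·x = 56 + 3x.
Every vertex has degree 4, so 4V = 2E.
Euler: V − E + F = 2 ⇒ (2E)/4 − E + (14 + x) = 2.
Multiply by 8: 2·(2E) − 4·(2E) + 8·(14 + x) = 16, i.e. 112 + 8x − 2·(56 + 3x) = 16.
Collecting terms: 2x = 16, so x = 8.
Then 2E = 56 + 3·8 = 80, so E = 40, V = 2E/4 = 20, F = 14 + 8 = 22.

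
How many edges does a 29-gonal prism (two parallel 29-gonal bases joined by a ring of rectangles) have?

A prism on an n-gon has two n-gon bases and n rectangular sides: V = 2·29 = 58, E = 3·29 = 87, F = 29 + 2 = 31.

87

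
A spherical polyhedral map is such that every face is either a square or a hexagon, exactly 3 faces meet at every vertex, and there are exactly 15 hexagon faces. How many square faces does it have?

6

Let x be the number of squares; then F = 15 + x.
Edge–face incidences: 2E = 6·15 + 4·x = 90 + 4x.
Every vertex has degree 3, so 3V = 2E.
Euler: V − E + F = 2 ⇒ (2E)/3 − E + (15 + x) = 2.
Multiply by 6: 2·(2E) − 3·(2E) + 6·(15 + x) = 12, i.e. 90 + 6x − (90 + 4x) = 12.
Collecting terms: 2x = 12, so x = 6.
Then 2E = 90 + 4·6 = 114, so E = 57, V = 2E/3 = 38, F = 15 + 6 = 21.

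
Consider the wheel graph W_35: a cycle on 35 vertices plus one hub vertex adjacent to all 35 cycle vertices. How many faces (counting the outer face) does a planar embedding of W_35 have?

36

W_35 has V = 35 + 1 = 36 vertices and E = 2·35 = 70 edges.
By Euler's formula F = 2 − V + E = 2 − 36 + 70 = 36.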